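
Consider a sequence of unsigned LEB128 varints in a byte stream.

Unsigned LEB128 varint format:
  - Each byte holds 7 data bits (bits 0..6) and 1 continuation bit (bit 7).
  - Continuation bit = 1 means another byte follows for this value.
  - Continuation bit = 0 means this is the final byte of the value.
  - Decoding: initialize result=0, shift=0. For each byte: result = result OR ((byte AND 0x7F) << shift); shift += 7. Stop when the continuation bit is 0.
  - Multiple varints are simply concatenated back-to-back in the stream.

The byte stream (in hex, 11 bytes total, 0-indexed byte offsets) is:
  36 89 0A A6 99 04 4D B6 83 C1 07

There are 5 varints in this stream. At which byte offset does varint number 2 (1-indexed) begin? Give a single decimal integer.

  byte[0]=0x36 cont=0 payload=0x36=54: acc |= 54<<0 -> acc=54 shift=7 [end]
Varint 1: bytes[0:1] = 36 -> value 54 (1 byte(s))
  byte[1]=0x89 cont=1 payload=0x09=9: acc |= 9<<0 -> acc=9 shift=7
  byte[2]=0x0A cont=0 payload=0x0A=10: acc |= 10<<7 -> acc=1289 shift=14 [end]
Varint 2: bytes[1:3] = 89 0A -> value 1289 (2 byte(s))
  byte[3]=0xA6 cont=1 payload=0x26=38: acc |= 38<<0 -> acc=38 shift=7
  byte[4]=0x99 cont=1 payload=0x19=25: acc |= 25<<7 -> acc=3238 shift=14
  byte[5]=0x04 cont=0 payload=0x04=4: acc |= 4<<14 -> acc=68774 shift=21 [end]
Varint 3: bytes[3:6] = A6 99 04 -> value 68774 (3 byte(s))
  byte[6]=0x4D cont=0 payload=0x4D=77: acc |= 77<<0 -> acc=77 shift=7 [end]
Varint 4: bytes[6:7] = 4D -> value 77 (1 byte(s))
  byte[7]=0xB6 cont=1 payload=0x36=54: acc |= 54<<0 -> acc=54 shift=7
  byte[8]=0x83 cont=1 payload=0x03=3: acc |= 3<<7 -> acc=438 shift=14
  byte[9]=0xC1 cont=1 payload=0x41=65: acc |= 65<<14 -> acc=1065398 shift=21
  byte[10]=0x07 cont=0 payload=0x07=7: acc |= 7<<21 -> acc=15745462 shift=28 [end]
Varint 5: bytes[7:11] = B6 83 C1 07 -> value 15745462 (4 byte(s))

Answer: 1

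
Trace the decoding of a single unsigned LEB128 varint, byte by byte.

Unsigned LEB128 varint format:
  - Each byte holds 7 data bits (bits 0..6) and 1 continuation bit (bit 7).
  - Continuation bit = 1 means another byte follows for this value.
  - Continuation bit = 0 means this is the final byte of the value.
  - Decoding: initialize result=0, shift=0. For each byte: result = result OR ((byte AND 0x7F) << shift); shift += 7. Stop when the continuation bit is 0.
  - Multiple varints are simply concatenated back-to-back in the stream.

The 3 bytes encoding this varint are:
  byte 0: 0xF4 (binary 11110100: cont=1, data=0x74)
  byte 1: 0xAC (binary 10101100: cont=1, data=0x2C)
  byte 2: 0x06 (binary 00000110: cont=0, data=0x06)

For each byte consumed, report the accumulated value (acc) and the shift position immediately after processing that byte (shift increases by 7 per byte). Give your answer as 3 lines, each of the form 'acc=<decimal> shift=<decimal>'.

byte 0=0xF4: payload=0x74=116, contrib = 116<<0 = 116; acc -> 116, shift -> 7
byte 1=0xAC: payload=0x2C=44, contrib = 44<<7 = 5632; acc -> 5748, shift -> 14
byte 2=0x06: payload=0x06=6, contrib = 6<<14 = 98304; acc -> 104052, shift -> 21

Answer: acc=116 shift=7
acc=5748 shift=14
acc=104052 shift=21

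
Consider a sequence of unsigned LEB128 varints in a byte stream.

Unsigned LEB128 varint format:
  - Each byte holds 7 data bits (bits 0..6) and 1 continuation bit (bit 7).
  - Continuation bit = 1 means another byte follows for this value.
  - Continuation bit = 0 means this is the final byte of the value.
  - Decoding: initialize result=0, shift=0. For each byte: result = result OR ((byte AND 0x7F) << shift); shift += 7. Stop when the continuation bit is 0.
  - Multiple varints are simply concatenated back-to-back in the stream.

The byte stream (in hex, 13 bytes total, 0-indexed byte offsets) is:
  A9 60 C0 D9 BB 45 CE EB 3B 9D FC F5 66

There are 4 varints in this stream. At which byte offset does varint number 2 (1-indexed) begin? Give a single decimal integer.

Answer: 2

Derivation:
  byte[0]=0xA9 cont=1 payload=0x29=41: acc |= 41<<0 -> acc=41 shift=7
  byte[1]=0x60 cont=0 payload=0x60=96: acc |= 96<<7 -> acc=12329 shift=14 [end]
Varint 1: bytes[0:2] = A9 60 -> value 12329 (2 byte(s))
  byte[2]=0xC0 cont=1 payload=0x40=64: acc |= 64<<0 -> acc=64 shift=7
  byte[3]=0xD9 cont=1 payload=0x59=89: acc |= 89<<7 -> acc=11456 shift=14
  byte[4]=0xBB cont=1 payload=0x3B=59: acc |= 59<<14 -> acc=978112 shift=21
  byte[5]=0x45 cont=0 payload=0x45=69: acc |= 69<<21 -> acc=145681600 shift=28 [end]
Varint 2: bytes[2:6] = C0 D9 BB 45 -> value 145681600 (4 byte(s))
  byte[6]=0xCE cont=1 payload=0x4E=78: acc |= 78<<0 -> acc=78 shift=7
  byte[7]=0xEB cont=1 payload=0x6B=107: acc |= 107<<7 -> acc=13774 shift=14
  byte[8]=0x3B cont=0 payload=0x3B=59: acc |= 59<<14 -> acc=980430 shift=21 [end]
Varint 3: bytes[6:9] = CE EB 3B -> value 980430 (3 byte(s))
  byte[9]=0x9D cont=1 payload=0x1D=29: acc |= 29<<0 -> acc=29 shift=7
  byte[10]=0xFC cont=1 payload=0x7C=124: acc |= 124<<7 -> acc=15901 shift=14
  byte[11]=0xF5 cont=1 payload=0x75=117: acc |= 117<<14 -> acc=1932829 shift=21
  byte[12]=0x66 cont=0 payload=0x66=102: acc |= 102<<21 -> acc=215842333 shift=28 [end]
Varint 4: bytes[9:13] = 9D FC F5 66 -> value 215842333 (4 byte(s))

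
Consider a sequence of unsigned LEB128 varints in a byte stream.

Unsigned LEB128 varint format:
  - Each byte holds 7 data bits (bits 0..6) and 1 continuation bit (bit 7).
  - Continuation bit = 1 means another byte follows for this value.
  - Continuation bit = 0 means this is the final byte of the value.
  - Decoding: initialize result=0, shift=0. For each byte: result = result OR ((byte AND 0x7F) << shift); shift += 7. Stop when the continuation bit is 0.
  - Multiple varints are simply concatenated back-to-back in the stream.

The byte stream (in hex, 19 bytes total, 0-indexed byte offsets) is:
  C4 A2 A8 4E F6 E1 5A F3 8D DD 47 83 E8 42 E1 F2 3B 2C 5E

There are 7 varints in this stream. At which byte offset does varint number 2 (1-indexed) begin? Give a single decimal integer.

  byte[0]=0xC4 cont=1 payload=0x44=68: acc |= 68<<0 -> acc=68 shift=7
  byte[1]=0xA2 cont=1 payload=0x22=34: acc |= 34<<7 -> acc=4420 shift=14
  byte[2]=0xA8 cont=1 payload=0x28=40: acc |= 40<<14 -> acc=659780 shift=21
  byte[3]=0x4E cont=0 payload=0x4E=78: acc |= 78<<21 -> acc=164237636 shift=28 [end]
Varint 1: bytes[0:4] = C4 A2 A8 4E -> value 164237636 (4 byte(s))
  byte[4]=0xF6 cont=1 payload=0x76=118: acc |= 118<<0 -> acc=118 shift=7
  byte[5]=0xE1 cont=1 payload=0x61=97: acc |= 97<<7 -> acc=12534 shift=14
  byte[6]=0x5A cont=0 payload=0x5A=90: acc |= 90<<14 -> acc=1487094 shift=21 [end]
Varint 2: bytes[4:7] = F6 E1 5A -> value 1487094 (3 byte(s))
  byte[7]=0xF3 cont=1 payload=0x73=115: acc |= 115<<0 -> acc=115 shift=7
  byte[8]=0x8D cont=1 payload=0x0D=13: acc |= 13<<7 -> acc=1779 shift=14
  byte[9]=0xDD cont=1 payload=0x5D=93: acc |= 93<<14 -> acc=1525491 shift=21
  byte[10]=0x47 cont=0 payload=0x47=71: acc |= 71<<21 -> acc=150423283 shift=28 [end]
Varint 3: bytes[7:11] = F3 8D DD 47 -> value 150423283 (4 byte(s))
  byte[11]=0x83 cont=1 payload=0x03=3: acc |= 3<<0 -> acc=3 shift=7
  byte[12]=0xE8 cont=1 payload=0x68=104: acc |= 104<<7 -> acc=13315 shift=14
  byte[13]=0x42 cont=0 payload=0x42=66: acc |= 66<<14 -> acc=1094659 shift=21 [end]
Varint 4: bytes[11:14] = 83 E8 42 -> value 1094659 (3 byte(s))
  byte[14]=0xE1 cont=1 payload=0x61=97: acc |= 97<<0 -> acc=97 shift=7
  byte[15]=0xF2 cont=1 payload=0x72=114: acc |= 114<<7 -> acc=14689 shift=14
  byte[16]=0x3B cont=0 payload=0x3B=59: acc |= 59<<14 -> acc=981345 shift=21 [end]
Varint 5: bytes[14:17] = E1 F2 3B -> value 981345 (3 byte(s))
  byte[17]=0x2C cont=0 payload=0x2C=44: acc |= 44<<0 -> acc=44 shift=7 [end]
Varint 6: bytes[17:18] = 2C -> value 44 (1 byte(s))
  byte[18]=0x5E cont=0 payload=0x5E=94: acc |= 94<<0 -> acc=94 shift=7 [end]
Varint 7: bytes[18:19] = 5E -> value 94 (1 byte(s))

Answer: 4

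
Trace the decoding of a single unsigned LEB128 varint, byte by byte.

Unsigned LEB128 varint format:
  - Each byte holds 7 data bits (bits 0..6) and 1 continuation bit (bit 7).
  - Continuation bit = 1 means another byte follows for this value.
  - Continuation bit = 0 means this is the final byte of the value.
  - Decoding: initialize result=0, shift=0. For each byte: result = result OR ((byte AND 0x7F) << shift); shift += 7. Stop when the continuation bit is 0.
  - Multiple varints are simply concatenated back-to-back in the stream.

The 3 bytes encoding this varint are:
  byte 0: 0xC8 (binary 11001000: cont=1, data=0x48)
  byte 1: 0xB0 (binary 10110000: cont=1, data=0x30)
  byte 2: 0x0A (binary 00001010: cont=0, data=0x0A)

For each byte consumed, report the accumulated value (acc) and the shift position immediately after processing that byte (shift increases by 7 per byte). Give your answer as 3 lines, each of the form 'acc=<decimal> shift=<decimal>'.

byte 0=0xC8: payload=0x48=72, contrib = 72<<0 = 72; acc -> 72, shift -> 7
byte 1=0xB0: payload=0x30=48, contrib = 48<<7 = 6144; acc -> 6216, shift -> 14
byte 2=0x0A: payload=0x0A=10, contrib = 10<<14 = 163840; acc -> 170056, shift -> 21

Answer: acc=72 shift=7
acc=6216 shift=14
acc=170056 shift=21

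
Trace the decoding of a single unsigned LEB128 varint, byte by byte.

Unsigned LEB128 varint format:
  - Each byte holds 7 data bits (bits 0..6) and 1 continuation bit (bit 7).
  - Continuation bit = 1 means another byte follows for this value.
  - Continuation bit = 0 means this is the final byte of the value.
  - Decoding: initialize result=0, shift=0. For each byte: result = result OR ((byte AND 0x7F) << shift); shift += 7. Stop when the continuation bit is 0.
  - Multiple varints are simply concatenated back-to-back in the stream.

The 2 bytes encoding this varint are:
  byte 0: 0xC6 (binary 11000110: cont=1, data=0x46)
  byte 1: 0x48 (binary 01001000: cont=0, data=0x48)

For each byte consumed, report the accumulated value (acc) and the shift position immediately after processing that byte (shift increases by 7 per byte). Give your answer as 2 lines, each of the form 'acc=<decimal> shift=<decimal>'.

byte 0=0xC6: payload=0x46=70, contrib = 70<<0 = 70; acc -> 70, shift -> 7
byte 1=0x48: payload=0x48=72, contrib = 72<<7 = 9216; acc -> 9286, shift -> 14

Answer: acc=70 shift=7
acc=9286 shift=14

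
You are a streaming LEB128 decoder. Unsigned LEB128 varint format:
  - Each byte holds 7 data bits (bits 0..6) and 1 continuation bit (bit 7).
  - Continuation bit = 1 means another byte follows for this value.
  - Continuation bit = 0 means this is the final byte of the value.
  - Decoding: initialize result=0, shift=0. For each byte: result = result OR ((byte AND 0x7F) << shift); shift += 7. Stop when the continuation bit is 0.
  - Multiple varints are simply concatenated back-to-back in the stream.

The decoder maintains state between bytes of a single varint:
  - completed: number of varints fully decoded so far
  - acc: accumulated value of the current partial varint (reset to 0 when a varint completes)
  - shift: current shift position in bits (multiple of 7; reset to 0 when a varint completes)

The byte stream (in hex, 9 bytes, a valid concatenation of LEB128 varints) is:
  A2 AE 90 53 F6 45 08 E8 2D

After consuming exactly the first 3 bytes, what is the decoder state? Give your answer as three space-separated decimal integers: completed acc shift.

byte[0]=0xA2 cont=1 payload=0x22: acc |= 34<<0 -> completed=0 acc=34 shift=7
byte[1]=0xAE cont=1 payload=0x2E: acc |= 46<<7 -> completed=0 acc=5922 shift=14
byte[2]=0x90 cont=1 payload=0x10: acc |= 16<<14 -> completed=0 acc=268066 shift=21

Answer: 0 268066 21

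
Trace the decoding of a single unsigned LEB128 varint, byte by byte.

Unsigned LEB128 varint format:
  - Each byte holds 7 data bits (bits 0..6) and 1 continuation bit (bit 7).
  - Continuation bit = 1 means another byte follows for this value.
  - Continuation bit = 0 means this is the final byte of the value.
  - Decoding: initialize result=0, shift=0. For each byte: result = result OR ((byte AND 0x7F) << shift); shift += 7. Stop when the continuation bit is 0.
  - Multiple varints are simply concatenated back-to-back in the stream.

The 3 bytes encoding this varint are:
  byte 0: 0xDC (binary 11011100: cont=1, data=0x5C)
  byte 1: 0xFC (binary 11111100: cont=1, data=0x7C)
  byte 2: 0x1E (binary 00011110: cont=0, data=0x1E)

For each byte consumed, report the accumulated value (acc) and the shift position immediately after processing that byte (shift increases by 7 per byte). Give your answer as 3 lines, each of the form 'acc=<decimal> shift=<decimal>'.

Answer: acc=92 shift=7
acc=15964 shift=14
acc=507484 shift=21

Derivation:
byte 0=0xDC: payload=0x5C=92, contrib = 92<<0 = 92; acc -> 92, shift -> 7
byte 1=0xFC: payload=0x7C=124, contrib = 124<<7 = 15872; acc -> 15964, shift -> 14
byte 2=0x1E: payload=0x1E=30, contrib = 30<<14 = 491520; acc -> 507484, shift -> 21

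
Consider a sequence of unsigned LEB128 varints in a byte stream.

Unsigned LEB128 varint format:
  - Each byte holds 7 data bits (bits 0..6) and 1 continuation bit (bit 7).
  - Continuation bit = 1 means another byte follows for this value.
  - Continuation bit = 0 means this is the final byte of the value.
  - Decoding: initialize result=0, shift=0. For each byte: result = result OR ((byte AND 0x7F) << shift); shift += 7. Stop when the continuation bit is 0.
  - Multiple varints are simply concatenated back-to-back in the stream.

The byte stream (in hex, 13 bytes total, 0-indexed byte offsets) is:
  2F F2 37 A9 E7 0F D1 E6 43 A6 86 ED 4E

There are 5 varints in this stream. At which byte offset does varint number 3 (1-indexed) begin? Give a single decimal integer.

  byte[0]=0x2F cont=0 payload=0x2F=47: acc |= 47<<0 -> acc=47 shift=7 [end]
Varint 1: bytes[0:1] = 2F -> value 47 (1 byte(s))
  byte[1]=0xF2 cont=1 payload=0x72=114: acc |= 114<<0 -> acc=114 shift=7
  byte[2]=0x37 cont=0 payload=0x37=55: acc |= 55<<7 -> acc=7154 shift=14 [end]
Varint 2: bytes[1:3] = F2 37 -> value 7154 (2 byte(s))
  byte[3]=0xA9 cont=1 payload=0x29=41: acc |= 41<<0 -> acc=41 shift=7
  byte[4]=0xE7 cont=1 payload=0x67=103: acc |= 103<<7 -> acc=13225 shift=14
  byte[5]=0x0F cont=0 payload=0x0F=15: acc |= 15<<14 -> acc=258985 shift=21 [end]
Varint 3: bytes[3:6] = A9 E7 0F -> value 258985 (3 byte(s))
  byte[6]=0xD1 cont=1 payload=0x51=81: acc |= 81<<0 -> acc=81 shift=7
  byte[7]=0xE6 cont=1 payload=0x66=102: acc |= 102<<7 -> acc=13137 shift=14
  byte[8]=0x43 cont=0 payload=0x43=67: acc |= 67<<14 -> acc=1110865 shift=21 [end]
Varint 4: bytes[6:9] = D1 E6 43 -> value 1110865 (3 byte(s))
  byte[9]=0xA6 cont=1 payload=0x26=38: acc |= 38<<0 -> acc=38 shift=7
  byte[10]=0x86 cont=1 payload=0x06=6: acc |= 6<<7 -> acc=806 shift=14
  byte[11]=0xED cont=1 payload=0x6D=109: acc |= 109<<14 -> acc=1786662 shift=21
  byte[12]=0x4E cont=0 payload=0x4E=78: acc |= 78<<21 -> acc=165364518 shift=28 [end]
Varint 5: bytes[9:13] = A6 86 ED 4E -> value 165364518 (4 byte(s))

Answer: 3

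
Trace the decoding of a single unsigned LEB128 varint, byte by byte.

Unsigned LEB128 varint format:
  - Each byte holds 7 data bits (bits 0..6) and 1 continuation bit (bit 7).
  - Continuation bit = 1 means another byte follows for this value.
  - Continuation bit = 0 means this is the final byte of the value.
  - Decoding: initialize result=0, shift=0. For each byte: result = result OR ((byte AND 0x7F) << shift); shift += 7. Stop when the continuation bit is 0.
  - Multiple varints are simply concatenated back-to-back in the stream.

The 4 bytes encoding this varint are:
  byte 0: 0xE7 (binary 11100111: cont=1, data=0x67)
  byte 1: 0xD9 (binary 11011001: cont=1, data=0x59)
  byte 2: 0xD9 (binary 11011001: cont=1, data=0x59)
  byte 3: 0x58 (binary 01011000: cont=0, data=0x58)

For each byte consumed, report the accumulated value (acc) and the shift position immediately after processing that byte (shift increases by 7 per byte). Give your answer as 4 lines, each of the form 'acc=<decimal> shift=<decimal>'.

Answer: acc=103 shift=7
acc=11495 shift=14
acc=1469671 shift=21
acc=186019047 shift=28

Derivation:
byte 0=0xE7: payload=0x67=103, contrib = 103<<0 = 103; acc -> 103, shift -> 7
byte 1=0xD9: payload=0x59=89, contrib = 89<<7 = 11392; acc -> 11495, shift -> 14
byte 2=0xD9: payload=0x59=89, contrib = 89<<14 = 1458176; acc -> 1469671, shift -> 21
byte 3=0x58: payload=0x58=88, contrib = 88<<21 = 184549376; acc -> 186019047, shift -> 28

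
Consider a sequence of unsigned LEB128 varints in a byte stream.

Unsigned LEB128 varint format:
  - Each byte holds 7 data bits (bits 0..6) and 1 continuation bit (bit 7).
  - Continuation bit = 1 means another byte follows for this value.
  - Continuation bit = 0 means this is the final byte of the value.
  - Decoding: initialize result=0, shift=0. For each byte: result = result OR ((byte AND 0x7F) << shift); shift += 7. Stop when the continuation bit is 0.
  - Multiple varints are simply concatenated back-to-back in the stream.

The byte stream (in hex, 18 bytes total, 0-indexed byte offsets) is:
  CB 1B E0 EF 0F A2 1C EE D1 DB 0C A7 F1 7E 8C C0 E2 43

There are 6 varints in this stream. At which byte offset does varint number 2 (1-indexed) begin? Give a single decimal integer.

  byte[0]=0xCB cont=1 payload=0x4B=75: acc |= 75<<0 -> acc=75 shift=7
  byte[1]=0x1B cont=0 payload=0x1B=27: acc |= 27<<7 -> acc=3531 shift=14 [end]
Varint 1: bytes[0:2] = CB 1B -> value 3531 (2 byte(s))
  byte[2]=0xE0 cont=1 payload=0x60=96: acc |= 96<<0 -> acc=96 shift=7
  byte[3]=0xEF cont=1 payload=0x6F=111: acc |= 111<<7 -> acc=14304 shift=14
  byte[4]=0x0F cont=0 payload=0x0F=15: acc |= 15<<14 -> acc=260064 shift=21 [end]
Varint 2: bytes[2:5] = E0 EF 0F -> value 260064 (3 byte(s))
  byte[5]=0xA2 cont=1 payload=0x22=34: acc |= 34<<0 -> acc=34 shift=7
  byte[6]=0x1C cont=0 payload=0x1C=28: acc |= 28<<7 -> acc=3618 shift=14 [end]
Varint 3: bytes[5:7] = A2 1C -> value 3618 (2 byte(s))
  byte[7]=0xEE cont=1 payload=0x6E=110: acc |= 110<<0 -> acc=110 shift=7
  byte[8]=0xD1 cont=1 payload=0x51=81: acc |= 81<<7 -> acc=10478 shift=14
  byte[9]=0xDB cont=1 payload=0x5B=91: acc |= 91<<14 -> acc=1501422 shift=21
  byte[10]=0x0C cont=0 payload=0x0C=12: acc |= 12<<21 -> acc=26667246 shift=28 [end]
Varint 4: bytes[7:11] = EE D1 DB 0C -> value 26667246 (4 byte(s))
  byte[11]=0xA7 cont=1 payload=0x27=39: acc |= 39<<0 -> acc=39 shift=7
  byte[12]=0xF1 cont=1 payload=0x71=113: acc |= 113<<7 -> acc=14503 shift=14
  byte[13]=0x7E cont=0 payload=0x7E=126: acc |= 126<<14 -> acc=2078887 shift=21 [end]
Varint 5: bytes[11:14] = A7 F1 7E -> value 2078887 (3 byte(s))
  byte[14]=0x8C cont=1 payload=0x0C=12: acc |= 12<<0 -> acc=12 shift=7
  byte[15]=0xC0 cont=1 payload=0x40=64: acc |= 64<<7 -> acc=8204 shift=14
  byte[16]=0xE2 cont=1 payload=0x62=98: acc |= 98<<14 -> acc=1613836 shift=21
  byte[17]=0x43 cont=0 payload=0x43=67: acc |= 67<<21 -> acc=142123020 shift=28 [end]
Varint 6: bytes[14:18] = 8C C0 E2 43 -> value 142123020 (4 byte(s))

Answer: 2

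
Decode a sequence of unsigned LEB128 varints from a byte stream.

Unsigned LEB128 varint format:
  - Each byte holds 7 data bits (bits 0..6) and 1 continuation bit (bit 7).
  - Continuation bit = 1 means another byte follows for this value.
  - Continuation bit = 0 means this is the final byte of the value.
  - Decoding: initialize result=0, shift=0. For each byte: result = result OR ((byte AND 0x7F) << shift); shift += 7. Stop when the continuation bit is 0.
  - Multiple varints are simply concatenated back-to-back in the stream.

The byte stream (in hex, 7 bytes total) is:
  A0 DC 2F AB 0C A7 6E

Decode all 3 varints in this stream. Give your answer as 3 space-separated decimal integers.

Answer: 781856 1579 14119

Derivation:
  byte[0]=0xA0 cont=1 payload=0x20=32: acc |= 32<<0 -> acc=32 shift=7
  byte[1]=0xDC cont=1 payload=0x5C=92: acc |= 92<<7 -> acc=11808 shift=14
  byte[2]=0x2F cont=0 payload=0x2F=47: acc |= 47<<14 -> acc=781856 shift=21 [end]
Varint 1: bytes[0:3] = A0 DC 2F -> value 781856 (3 byte(s))
  byte[3]=0xAB cont=1 payload=0x2B=43: acc |= 43<<0 -> acc=43 shift=7
  byte[4]=0x0C cont=0 payload=0x0C=12: acc |= 12<<7 -> acc=1579 shift=14 [end]
Varint 2: bytes[3:5] = AB 0C -> value 1579 (2 byte(s))
  byte[5]=0xA7 cont=1 payload=0x27=39: acc |= 39<<0 -> acc=39 shift=7
  byte[6]=0x6E cont=0 payload=0x6E=110: acc |= 110<<7 -> acc=14119 shift=14 [end]
Varint 3: bytes[5:7] = A7 6E -> value 14119 (2 byte(s))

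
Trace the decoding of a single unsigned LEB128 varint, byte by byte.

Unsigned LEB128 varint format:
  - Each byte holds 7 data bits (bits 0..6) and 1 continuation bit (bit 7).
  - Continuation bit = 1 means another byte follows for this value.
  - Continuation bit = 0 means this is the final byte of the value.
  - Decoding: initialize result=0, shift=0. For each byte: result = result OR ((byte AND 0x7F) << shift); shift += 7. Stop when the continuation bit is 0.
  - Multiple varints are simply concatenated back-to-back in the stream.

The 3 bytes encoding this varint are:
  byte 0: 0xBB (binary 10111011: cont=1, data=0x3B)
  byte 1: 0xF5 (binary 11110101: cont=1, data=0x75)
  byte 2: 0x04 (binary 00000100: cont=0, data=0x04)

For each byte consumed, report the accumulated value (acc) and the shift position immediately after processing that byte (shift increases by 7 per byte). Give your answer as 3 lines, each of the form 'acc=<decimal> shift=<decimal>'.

Answer: acc=59 shift=7
acc=15035 shift=14
acc=80571 shift=21

Derivation:
byte 0=0xBB: payload=0x3B=59, contrib = 59<<0 = 59; acc -> 59, shift -> 7
byte 1=0xF5: payload=0x75=117, contrib = 117<<7 = 14976; acc -> 15035, shift -> 14
byte 2=0x04: payload=0x04=4, contrib = 4<<14 = 65536; acc -> 80571, shift -> 21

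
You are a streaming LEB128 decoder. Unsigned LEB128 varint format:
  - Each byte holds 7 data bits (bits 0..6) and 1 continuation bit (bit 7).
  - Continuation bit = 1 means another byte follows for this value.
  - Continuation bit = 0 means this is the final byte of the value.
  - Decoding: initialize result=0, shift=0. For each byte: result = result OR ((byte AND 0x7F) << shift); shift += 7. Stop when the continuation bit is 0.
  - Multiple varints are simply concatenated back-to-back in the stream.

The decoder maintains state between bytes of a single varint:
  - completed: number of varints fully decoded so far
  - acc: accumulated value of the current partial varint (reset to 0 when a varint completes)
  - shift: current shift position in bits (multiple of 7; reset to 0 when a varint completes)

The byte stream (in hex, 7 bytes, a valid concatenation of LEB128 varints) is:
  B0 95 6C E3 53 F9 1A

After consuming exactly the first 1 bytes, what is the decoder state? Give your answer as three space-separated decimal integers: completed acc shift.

Answer: 0 48 7

Derivation:
byte[0]=0xB0 cont=1 payload=0x30: acc |= 48<<0 -> completed=0 acc=48 shift=7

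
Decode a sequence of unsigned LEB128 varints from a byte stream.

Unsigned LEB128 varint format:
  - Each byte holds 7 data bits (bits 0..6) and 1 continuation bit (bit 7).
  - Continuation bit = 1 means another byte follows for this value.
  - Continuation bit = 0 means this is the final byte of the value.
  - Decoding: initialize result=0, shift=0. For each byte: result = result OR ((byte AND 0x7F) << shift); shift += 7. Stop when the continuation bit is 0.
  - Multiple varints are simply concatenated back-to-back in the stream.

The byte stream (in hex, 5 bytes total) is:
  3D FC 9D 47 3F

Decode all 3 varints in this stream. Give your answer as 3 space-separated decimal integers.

  byte[0]=0x3D cont=0 payload=0x3D=61: acc |= 61<<0 -> acc=61 shift=7 [end]
Varint 1: bytes[0:1] = 3D -> value 61 (1 byte(s))
  byte[1]=0xFC cont=1 payload=0x7C=124: acc |= 124<<0 -> acc=124 shift=7
  byte[2]=0x9D cont=1 payload=0x1D=29: acc |= 29<<7 -> acc=3836 shift=14
  byte[3]=0x47 cont=0 payload=0x47=71: acc |= 71<<14 -> acc=1167100 shift=21 [end]
Varint 2: bytes[1:4] = FC 9D 47 -> value 1167100 (3 byte(s))
  byte[4]=0x3F cont=0 payload=0x3F=63: acc |= 63<<0 -> acc=63 shift=7 [end]
Varint 3: bytes[4:5] = 3F -> value 63 (1 byte(s))

Answer: 61 1167100 63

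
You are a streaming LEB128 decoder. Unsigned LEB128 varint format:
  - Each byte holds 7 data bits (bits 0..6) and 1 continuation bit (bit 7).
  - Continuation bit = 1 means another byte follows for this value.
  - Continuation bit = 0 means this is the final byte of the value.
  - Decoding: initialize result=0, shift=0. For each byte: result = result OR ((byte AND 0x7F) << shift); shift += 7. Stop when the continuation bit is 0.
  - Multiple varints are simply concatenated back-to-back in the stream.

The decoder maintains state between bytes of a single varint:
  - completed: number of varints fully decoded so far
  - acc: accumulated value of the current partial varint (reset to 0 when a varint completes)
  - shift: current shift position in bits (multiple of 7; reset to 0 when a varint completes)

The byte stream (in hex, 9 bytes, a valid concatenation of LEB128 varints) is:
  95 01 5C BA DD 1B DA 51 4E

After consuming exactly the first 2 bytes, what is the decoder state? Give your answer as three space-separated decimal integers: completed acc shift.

byte[0]=0x95 cont=1 payload=0x15: acc |= 21<<0 -> completed=0 acc=21 shift=7
byte[1]=0x01 cont=0 payload=0x01: varint #1 complete (value=149); reset -> completed=1 acc=0 shift=0

Answer: 1 0 0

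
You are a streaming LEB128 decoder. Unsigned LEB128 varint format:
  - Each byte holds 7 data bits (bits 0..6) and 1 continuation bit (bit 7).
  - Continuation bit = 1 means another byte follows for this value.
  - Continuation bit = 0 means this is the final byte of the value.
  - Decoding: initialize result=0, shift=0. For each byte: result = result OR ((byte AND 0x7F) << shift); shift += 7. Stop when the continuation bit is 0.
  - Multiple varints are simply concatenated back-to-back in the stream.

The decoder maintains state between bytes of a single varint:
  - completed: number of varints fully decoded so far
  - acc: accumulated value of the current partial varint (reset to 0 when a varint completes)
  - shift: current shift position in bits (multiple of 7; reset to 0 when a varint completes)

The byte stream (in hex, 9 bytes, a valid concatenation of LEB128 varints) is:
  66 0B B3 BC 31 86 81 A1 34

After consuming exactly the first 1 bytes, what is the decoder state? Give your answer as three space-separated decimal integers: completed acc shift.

Answer: 1 0 0

Derivation:
byte[0]=0x66 cont=0 payload=0x66: varint #1 complete (value=102); reset -> completed=1 acc=0 shift=0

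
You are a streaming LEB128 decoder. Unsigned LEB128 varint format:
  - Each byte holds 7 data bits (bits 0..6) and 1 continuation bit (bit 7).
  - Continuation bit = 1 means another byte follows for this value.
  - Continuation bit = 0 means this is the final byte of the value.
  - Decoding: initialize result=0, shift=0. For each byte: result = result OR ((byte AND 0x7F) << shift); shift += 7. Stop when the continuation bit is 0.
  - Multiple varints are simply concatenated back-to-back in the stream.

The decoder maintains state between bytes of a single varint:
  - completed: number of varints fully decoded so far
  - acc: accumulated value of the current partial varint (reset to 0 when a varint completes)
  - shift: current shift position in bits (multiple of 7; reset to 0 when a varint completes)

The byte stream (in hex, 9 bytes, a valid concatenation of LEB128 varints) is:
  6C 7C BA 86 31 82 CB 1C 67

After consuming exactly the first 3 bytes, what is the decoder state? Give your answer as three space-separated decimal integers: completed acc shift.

Answer: 2 58 7

Derivation:
byte[0]=0x6C cont=0 payload=0x6C: varint #1 complete (value=108); reset -> completed=1 acc=0 shift=0
byte[1]=0x7C cont=0 payload=0x7C: varint #2 complete (value=124); reset -> completed=2 acc=0 shift=0
byte[2]=0xBA cont=1 payload=0x3A: acc |= 58<<0 -> completed=2 acc=58 shift=7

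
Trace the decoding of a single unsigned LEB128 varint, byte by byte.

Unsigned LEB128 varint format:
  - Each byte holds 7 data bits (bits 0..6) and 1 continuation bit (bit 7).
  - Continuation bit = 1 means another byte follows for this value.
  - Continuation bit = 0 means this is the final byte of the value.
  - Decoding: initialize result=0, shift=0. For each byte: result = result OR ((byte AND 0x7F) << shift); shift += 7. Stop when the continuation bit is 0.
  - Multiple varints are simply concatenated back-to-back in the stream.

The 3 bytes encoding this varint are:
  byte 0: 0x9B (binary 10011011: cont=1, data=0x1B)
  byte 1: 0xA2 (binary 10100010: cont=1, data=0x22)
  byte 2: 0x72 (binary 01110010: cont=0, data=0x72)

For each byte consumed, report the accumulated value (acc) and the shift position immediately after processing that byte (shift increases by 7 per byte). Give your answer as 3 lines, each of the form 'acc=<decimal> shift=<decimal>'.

Answer: acc=27 shift=7
acc=4379 shift=14
acc=1872155 shift=21

Derivation:
byte 0=0x9B: payload=0x1B=27, contrib = 27<<0 = 27; acc -> 27, shift -> 7
byte 1=0xA2: payload=0x22=34, contrib = 34<<7 = 4352; acc -> 4379, shift -> 14
byte 2=0x72: payload=0x72=114, contrib = 114<<14 = 1867776; acc -> 1872155, shift -> 21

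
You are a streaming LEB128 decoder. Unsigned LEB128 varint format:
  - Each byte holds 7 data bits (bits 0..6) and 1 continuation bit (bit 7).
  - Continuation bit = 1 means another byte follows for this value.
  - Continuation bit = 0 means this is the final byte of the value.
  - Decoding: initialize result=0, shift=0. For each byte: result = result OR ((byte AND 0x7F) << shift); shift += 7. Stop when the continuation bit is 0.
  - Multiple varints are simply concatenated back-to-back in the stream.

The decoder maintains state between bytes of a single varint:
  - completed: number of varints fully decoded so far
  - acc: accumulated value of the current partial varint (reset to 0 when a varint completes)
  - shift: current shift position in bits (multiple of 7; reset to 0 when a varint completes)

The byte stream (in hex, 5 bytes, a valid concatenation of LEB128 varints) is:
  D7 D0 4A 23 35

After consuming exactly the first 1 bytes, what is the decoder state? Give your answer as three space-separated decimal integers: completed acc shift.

byte[0]=0xD7 cont=1 payload=0x57: acc |= 87<<0 -> completed=0 acc=87 shift=7

Answer: 0 87 7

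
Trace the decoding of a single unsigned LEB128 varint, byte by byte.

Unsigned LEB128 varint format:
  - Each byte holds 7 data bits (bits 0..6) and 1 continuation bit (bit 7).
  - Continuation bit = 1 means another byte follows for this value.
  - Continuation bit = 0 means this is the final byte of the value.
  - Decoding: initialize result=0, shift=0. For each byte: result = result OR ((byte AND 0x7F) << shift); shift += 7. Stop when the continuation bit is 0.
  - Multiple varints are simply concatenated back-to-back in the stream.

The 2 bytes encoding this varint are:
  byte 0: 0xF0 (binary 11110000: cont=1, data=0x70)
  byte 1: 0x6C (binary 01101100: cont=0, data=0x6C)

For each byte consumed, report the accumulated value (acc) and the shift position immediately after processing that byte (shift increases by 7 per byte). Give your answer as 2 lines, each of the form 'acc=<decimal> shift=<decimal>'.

byte 0=0xF0: payload=0x70=112, contrib = 112<<0 = 112; acc -> 112, shift -> 7
byte 1=0x6C: payload=0x6C=108, contrib = 108<<7 = 13824; acc -> 13936, shift -> 14

Answer: acc=112 shift=7
acc=13936 shift=14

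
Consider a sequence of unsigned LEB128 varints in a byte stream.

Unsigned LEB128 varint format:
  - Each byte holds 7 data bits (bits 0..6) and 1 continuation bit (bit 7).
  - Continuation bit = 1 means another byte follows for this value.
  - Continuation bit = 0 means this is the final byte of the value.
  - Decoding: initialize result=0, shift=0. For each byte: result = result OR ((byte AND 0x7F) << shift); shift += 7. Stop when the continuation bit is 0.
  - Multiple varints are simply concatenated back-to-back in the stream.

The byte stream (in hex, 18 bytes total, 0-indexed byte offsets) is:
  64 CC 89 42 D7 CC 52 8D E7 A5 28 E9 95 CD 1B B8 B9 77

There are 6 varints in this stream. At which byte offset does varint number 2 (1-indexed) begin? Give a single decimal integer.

  byte[0]=0x64 cont=0 payload=0x64=100: acc |= 100<<0 -> acc=100 shift=7 [end]
Varint 1: bytes[0:1] = 64 -> value 100 (1 byte(s))
  byte[1]=0xCC cont=1 payload=0x4C=76: acc |= 76<<0 -> acc=76 shift=7
  byte[2]=0x89 cont=1 payload=0x09=9: acc |= 9<<7 -> acc=1228 shift=14
  byte[3]=0x42 cont=0 payload=0x42=66: acc |= 66<<14 -> acc=1082572 shift=21 [end]
Varint 2: bytes[1:4] = CC 89 42 -> value 1082572 (3 byte(s))
  byte[4]=0xD7 cont=1 payload=0x57=87: acc |= 87<<0 -> acc=87 shift=7
  byte[5]=0xCC cont=1 payload=0x4C=76: acc |= 76<<7 -> acc=9815 shift=14
  byte[6]=0x52 cont=0 payload=0x52=82: acc |= 82<<14 -> acc=1353303 shift=21 [end]
Varint 3: bytes[4:7] = D7 CC 52 -> value 1353303 (3 byte(s))
  byte[7]=0x8D cont=1 payload=0x0D=13: acc |= 13<<0 -> acc=13 shift=7
  byte[8]=0xE7 cont=1 payload=0x67=103: acc |= 103<<7 -> acc=13197 shift=14
  byte[9]=0xA5 cont=1 payload=0x25=37: acc |= 37<<14 -> acc=619405 shift=21
  byte[10]=0x28 cont=0 payload=0x28=40: acc |= 40<<21 -> acc=84505485 shift=28 [end]
Varint 4: bytes[7:11] = 8D E7 A5 28 -> value 84505485 (4 byte(s))
  byte[11]=0xE9 cont=1 payload=0x69=105: acc |= 105<<0 -> acc=105 shift=7
  byte[12]=0x95 cont=1 payload=0x15=21: acc |= 21<<7 -> acc=2793 shift=14
  byte[13]=0xCD cont=1 payload=0x4D=77: acc |= 77<<14 -> acc=1264361 shift=21
  byte[14]=0x1B cont=0 payload=0x1B=27: acc |= 27<<21 -> acc=57887465 shift=28 [end]
Varint 5: bytes[11:15] = E9 95 CD 1B -> value 57887465 (4 byte(s))
  byte[15]=0xB8 cont=1 payload=0x38=56: acc |= 56<<0 -> acc=56 shift=7
  byte[16]=0xB9 cont=1 payload=0x39=57: acc |= 57<<7 -> acc=7352 shift=14
  byte[17]=0x77 cont=0 payload=0x77=119: acc |= 119<<14 -> acc=1957048 shift=21 [end]
Varint 6: bytes[15:18] = B8 B9 77 -> value 1957048 (3 byte(s))

Answer: 1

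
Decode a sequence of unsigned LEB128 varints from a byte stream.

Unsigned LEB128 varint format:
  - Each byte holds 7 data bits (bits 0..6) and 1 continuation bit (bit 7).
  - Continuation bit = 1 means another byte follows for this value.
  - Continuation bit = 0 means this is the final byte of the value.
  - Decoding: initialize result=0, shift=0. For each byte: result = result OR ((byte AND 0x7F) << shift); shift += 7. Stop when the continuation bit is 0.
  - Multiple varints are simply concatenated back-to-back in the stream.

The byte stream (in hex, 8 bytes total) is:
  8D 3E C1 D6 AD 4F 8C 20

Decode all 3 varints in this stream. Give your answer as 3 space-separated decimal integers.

Answer: 7949 166423361 4108

Derivation:
  byte[0]=0x8D cont=1 payload=0x0D=13: acc |= 13<<0 -> acc=13 shift=7
  byte[1]=0x3E cont=0 payload=0x3E=62: acc |= 62<<7 -> acc=7949 shift=14 [end]
Varint 1: bytes[0:2] = 8D 3E -> value 7949 (2 byte(s))
  byte[2]=0xC1 cont=1 payload=0x41=65: acc |= 65<<0 -> acc=65 shift=7
  byte[3]=0xD6 cont=1 payload=0x56=86: acc |= 86<<7 -> acc=11073 shift=14
  byte[4]=0xAD cont=1 payload=0x2D=45: acc |= 45<<14 -> acc=748353 shift=21
  byte[5]=0x4F cont=0 payload=0x4F=79: acc |= 79<<21 -> acc=166423361 shift=28 [end]
Varint 2: bytes[2:6] = C1 D6 AD 4F -> value 166423361 (4 byte(s))
  byte[6]=0x8C cont=1 payload=0x0C=12: acc |= 12<<0 -> acc=12 shift=7
  byte[7]=0x20 cont=0 payload=0x20=32: acc |= 32<<7 -> acc=4108 shift=14 [end]
Varint 3: bytes[6:8] = 8C 20 -> value 4108 (2 byte(s))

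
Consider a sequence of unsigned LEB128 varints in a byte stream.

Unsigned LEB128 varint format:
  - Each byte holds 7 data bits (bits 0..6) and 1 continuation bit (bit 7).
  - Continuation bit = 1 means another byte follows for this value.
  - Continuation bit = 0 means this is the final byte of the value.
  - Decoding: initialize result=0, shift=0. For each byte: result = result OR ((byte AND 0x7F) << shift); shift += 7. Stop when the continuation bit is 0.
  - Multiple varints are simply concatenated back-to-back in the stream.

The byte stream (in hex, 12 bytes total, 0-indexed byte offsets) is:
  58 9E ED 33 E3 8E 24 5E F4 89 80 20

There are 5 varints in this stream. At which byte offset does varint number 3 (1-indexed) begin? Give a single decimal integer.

Answer: 4

Derivation:
  byte[0]=0x58 cont=0 payload=0x58=88: acc |= 88<<0 -> acc=88 shift=7 [end]
Varint 1: bytes[0:1] = 58 -> value 88 (1 byte(s))
  byte[1]=0x9E cont=1 payload=0x1E=30: acc |= 30<<0 -> acc=30 shift=7
  byte[2]=0xED cont=1 payload=0x6D=109: acc |= 109<<7 -> acc=13982 shift=14
  byte[3]=0x33 cont=0 payload=0x33=51: acc |= 51<<14 -> acc=849566 shift=21 [end]
Varint 2: bytes[1:4] = 9E ED 33 -> value 849566 (3 byte(s))
  byte[4]=0xE3 cont=1 payload=0x63=99: acc |= 99<<0 -> acc=99 shift=7
  byte[5]=0x8E cont=1 payload=0x0E=14: acc |= 14<<7 -> acc=1891 shift=14
  byte[6]=0x24 cont=0 payload=0x24=36: acc |= 36<<14 -> acc=591715 shift=21 [end]
Varint 3: bytes[4:7] = E3 8E 24 -> value 591715 (3 byte(s))
  byte[7]=0x5E cont=0 payload=0x5E=94: acc |= 94<<0 -> acc=94 shift=7 [end]
Varint 4: bytes[7:8] = 5E -> value 94 (1 byte(s))
  byte[8]=0xF4 cont=1 payload=0x74=116: acc |= 116<<0 -> acc=116 shift=7
  byte[9]=0x89 cont=1 payload=0x09=9: acc |= 9<<7 -> acc=1268 shift=14
  byte[10]=0x80 cont=1 payload=0x00=0: acc |= 0<<14 -> acc=1268 shift=21
  byte[11]=0x20 cont=0 payload=0x20=32: acc |= 32<<21 -> acc=67110132 shift=28 [end]
Varint 5: bytes[8:12] = F4 89 80 20 -> value 67110132 (4 byte(s))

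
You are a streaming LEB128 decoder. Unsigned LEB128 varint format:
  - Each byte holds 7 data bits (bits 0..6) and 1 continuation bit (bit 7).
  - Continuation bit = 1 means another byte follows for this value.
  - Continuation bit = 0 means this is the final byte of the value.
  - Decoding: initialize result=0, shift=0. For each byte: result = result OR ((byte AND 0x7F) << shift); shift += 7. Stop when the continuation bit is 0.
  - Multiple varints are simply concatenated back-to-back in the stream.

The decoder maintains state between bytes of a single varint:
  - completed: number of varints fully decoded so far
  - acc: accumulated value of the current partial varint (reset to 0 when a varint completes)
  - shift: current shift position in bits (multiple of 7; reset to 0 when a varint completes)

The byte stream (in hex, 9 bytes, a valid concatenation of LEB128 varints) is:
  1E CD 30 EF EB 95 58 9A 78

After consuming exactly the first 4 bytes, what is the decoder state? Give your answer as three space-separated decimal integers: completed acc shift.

Answer: 2 111 7

Derivation:
byte[0]=0x1E cont=0 payload=0x1E: varint #1 complete (value=30); reset -> completed=1 acc=0 shift=0
byte[1]=0xCD cont=1 payload=0x4D: acc |= 77<<0 -> completed=1 acc=77 shift=7
byte[2]=0x30 cont=0 payload=0x30: varint #2 complete (value=6221); reset -> completed=2 acc=0 shift=0
byte[3]=0xEF cont=1 payload=0x6F: acc |= 111<<0 -> completed=2 acc=111 shift=7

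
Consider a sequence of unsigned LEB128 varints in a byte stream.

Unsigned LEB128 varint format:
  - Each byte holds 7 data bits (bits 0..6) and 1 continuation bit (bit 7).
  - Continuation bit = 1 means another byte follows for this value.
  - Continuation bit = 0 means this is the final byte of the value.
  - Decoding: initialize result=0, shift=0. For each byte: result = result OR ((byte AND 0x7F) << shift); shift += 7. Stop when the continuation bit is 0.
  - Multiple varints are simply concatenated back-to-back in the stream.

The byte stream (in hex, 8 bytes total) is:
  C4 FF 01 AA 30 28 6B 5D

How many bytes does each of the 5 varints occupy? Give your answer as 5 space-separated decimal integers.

  byte[0]=0xC4 cont=1 payload=0x44=68: acc |= 68<<0 -> acc=68 shift=7
  byte[1]=0xFF cont=1 payload=0x7F=127: acc |= 127<<7 -> acc=16324 shift=14
  byte[2]=0x01 cont=0 payload=0x01=1: acc |= 1<<14 -> acc=32708 shift=21 [end]
Varint 1: bytes[0:3] = C4 FF 01 -> value 32708 (3 byte(s))
  byte[3]=0xAA cont=1 payload=0x2A=42: acc |= 42<<0 -> acc=42 shift=7
  byte[4]=0x30 cont=0 payload=0x30=48: acc |= 48<<7 -> acc=6186 shift=14 [end]
Varint 2: bytes[3:5] = AA 30 -> value 6186 (2 byte(s))
  byte[5]=0x28 cont=0 payload=0x28=40: acc |= 40<<0 -> acc=40 shift=7 [end]
Varint 3: bytes[5:6] = 28 -> value 40 (1 byte(s))
  byte[6]=0x6B cont=0 payload=0x6B=107: acc |= 107<<0 -> acc=107 shift=7 [end]
Varint 4: bytes[6:7] = 6B -> value 107 (1 byte(s))
  byte[7]=0x5D cont=0 payload=0x5D=93: acc |= 93<<0 -> acc=93 shift=7 [end]
Varint 5: bytes[7:8] = 5D -> value 93 (1 byte(s))

Answer: 3 2 1 1 1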